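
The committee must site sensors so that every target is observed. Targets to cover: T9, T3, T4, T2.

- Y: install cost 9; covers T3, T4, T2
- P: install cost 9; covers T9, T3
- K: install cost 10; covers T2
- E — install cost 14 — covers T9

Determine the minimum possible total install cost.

Choose Y and P: together they cover T9, T3, T4, T2 — every target.
Total install cost: 9 + 9 = 18.
No cover costs less than 18.

18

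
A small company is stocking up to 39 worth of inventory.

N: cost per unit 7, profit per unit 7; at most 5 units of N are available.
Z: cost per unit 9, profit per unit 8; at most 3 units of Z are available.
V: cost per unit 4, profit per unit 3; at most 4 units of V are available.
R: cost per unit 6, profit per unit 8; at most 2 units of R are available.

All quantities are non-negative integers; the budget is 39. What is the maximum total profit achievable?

41

R has the best ratio (8/6); taking only R gives at most 2×8 = 16 (stopped by the supply cap of 2).
Mixing does better — 2×N, 1×Z, 1×V, and 2×R: cost 39 ≤ 39, profit 2·7 + 1·8 + 1·3 + 2·8 = 41.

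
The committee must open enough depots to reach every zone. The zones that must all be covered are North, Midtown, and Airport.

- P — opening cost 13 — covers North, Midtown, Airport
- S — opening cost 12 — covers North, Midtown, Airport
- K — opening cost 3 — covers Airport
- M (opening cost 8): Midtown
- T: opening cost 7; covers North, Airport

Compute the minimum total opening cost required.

This is an integer covering problem.
The greedy cost-per-new-zone heuristic would pick K and S for 15, but a cheaper cover exists.
S alone covers North, Midtown, Airport — every zone.
Total opening cost: 12.
No cover costs less than 12.

12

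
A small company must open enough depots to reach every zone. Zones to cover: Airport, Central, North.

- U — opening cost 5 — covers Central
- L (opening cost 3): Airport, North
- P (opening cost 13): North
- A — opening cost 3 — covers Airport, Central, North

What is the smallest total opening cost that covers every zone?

3

A alone covers Airport, Central, North — every zone.
Total opening cost: 3.
No cover costs less than 3.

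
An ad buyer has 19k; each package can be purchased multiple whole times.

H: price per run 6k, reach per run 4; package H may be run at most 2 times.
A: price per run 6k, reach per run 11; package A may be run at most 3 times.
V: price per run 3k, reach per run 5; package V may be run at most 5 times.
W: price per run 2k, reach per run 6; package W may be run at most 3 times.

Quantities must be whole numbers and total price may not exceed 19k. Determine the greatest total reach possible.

40

This is a bounded integer knapsack.
Take 2×A and 3×W: price 18 ≤ 19, reach 2·11 + 3·6 = 40.
W has the best ratio (6/2) and is taken to its limit of 3; remaining capacity is filled optimally with the others.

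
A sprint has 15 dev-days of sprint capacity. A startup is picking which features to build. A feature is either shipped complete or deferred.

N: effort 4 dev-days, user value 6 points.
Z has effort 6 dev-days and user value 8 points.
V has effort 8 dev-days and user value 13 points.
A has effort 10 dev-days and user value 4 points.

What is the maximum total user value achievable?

Take Z and V: effort 6 + 8 = 14 ≤ 15, user value 8 + 13 = 21.
No other feasible combination does better.

21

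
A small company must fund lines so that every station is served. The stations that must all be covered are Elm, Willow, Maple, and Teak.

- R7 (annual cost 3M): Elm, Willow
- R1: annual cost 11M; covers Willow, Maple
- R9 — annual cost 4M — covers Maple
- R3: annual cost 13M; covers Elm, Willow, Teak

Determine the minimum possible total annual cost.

17

The greedy cost-per-new-station heuristic would pick R7, R9, and R3 for 20, but a cheaper cover exists.
Choose R9 and R3: together they cover Elm, Willow, Maple, Teak — every station.
Total annual cost: 4 + 13 = 17.
No cover costs less than 17.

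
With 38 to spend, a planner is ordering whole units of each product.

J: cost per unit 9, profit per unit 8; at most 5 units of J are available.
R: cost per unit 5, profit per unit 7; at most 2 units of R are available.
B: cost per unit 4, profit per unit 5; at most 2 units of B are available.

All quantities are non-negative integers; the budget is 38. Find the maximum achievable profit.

40

R has the best ratio (7/5); taking only R gives at most 2×7 = 14 (stopped by the supply cap of 2).
Mixing does better — 2×J, 2×R, and 2×B: cost 36 ≤ 38, profit 2·8 + 2·7 + 2·5 = 40.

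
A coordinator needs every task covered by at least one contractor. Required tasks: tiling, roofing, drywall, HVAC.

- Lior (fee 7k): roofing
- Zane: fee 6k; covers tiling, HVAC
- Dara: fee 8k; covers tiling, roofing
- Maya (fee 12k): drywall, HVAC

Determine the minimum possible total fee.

Choose Dara and Maya: together they cover tiling, roofing, drywall, HVAC — every task.
Total fee: 8 + 12 = 20.

20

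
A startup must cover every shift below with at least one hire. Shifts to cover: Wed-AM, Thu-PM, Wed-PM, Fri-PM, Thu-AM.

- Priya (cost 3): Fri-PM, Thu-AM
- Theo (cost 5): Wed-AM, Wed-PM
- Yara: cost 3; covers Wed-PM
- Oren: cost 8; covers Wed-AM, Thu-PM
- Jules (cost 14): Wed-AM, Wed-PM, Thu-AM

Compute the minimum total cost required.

14

The greedy cost-per-new-shift heuristic would pick Priya, Theo, and Oren for 16, but a cheaper cover exists.
Choose Priya, Yara, and Oren: together they cover Wed-AM, Thu-PM, Wed-PM, Fri-PM, Thu-AM — every shift.
Total cost: 3 + 3 + 8 = 14.
No cover costs less than 14.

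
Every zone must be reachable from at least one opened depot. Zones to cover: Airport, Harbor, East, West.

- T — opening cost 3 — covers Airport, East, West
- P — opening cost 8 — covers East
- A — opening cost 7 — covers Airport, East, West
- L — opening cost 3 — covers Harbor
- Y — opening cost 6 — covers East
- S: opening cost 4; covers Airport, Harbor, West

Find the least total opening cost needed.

6

Choose T and L: together they cover Airport, Harbor, East, West — every zone.
Total opening cost: 3 + 3 = 6.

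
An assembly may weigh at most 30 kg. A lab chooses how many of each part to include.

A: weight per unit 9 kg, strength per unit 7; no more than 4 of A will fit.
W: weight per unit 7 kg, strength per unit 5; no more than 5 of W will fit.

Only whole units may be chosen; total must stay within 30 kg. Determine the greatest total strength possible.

This is a bounded integer knapsack.
A has the best ratio (7/9); taking only A gives at most 3×7 = 21 (stopped by the weight limit).
Mixing does better — 1×A and 3×W: weight 30 ≤ 30, strength 1·7 + 3·5 = 22.

22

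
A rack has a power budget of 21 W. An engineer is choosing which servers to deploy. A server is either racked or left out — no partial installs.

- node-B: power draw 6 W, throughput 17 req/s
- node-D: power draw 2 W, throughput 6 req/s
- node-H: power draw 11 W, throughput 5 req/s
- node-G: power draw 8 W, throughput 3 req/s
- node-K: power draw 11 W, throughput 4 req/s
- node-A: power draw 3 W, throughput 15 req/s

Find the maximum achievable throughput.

Allowing fractional choices, the relaxed optimum would be about 42.5, but servers are indivisible.
node-B + node-D + node-G + node-A: power draw 6 + 2 + 8 + 3 = 19 ≤ 21, throughput 17 + 6 + 3 + 15 = 41.
node-B + node-D + node-A: power draw 6 + 2 + 3 = 11 ≤ 21, throughput 17 + 6 + 15 = 38.
Best is node-B, node-D, node-G, and node-A with total throughput 41.

41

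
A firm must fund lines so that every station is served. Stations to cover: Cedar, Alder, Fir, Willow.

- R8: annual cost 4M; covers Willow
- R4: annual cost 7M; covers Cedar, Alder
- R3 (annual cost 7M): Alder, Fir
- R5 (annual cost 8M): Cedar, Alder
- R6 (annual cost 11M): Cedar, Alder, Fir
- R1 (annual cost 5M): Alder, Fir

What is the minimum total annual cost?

15

The greedy cost-per-new-station heuristic would pick R1, R8, and R4 for 16, but a cheaper cover exists.
Choose R8 and R6: together they cover Cedar, Alder, Fir, Willow — every station.
Total annual cost: 4 + 11 = 15.
No cover costs less than 15.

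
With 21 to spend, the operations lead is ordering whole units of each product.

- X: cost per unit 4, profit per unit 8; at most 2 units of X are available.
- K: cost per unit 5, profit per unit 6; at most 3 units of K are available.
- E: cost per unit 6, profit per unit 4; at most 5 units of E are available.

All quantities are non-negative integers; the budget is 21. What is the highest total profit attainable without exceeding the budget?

28

X has the best ratio (8/4); taking only X gives at most 2×8 = 16 (stopped by the supply cap of 2).
Mixing does better — 2×X and 2×K: cost 18 ≤ 21, profit 2·8 + 2·6 = 28.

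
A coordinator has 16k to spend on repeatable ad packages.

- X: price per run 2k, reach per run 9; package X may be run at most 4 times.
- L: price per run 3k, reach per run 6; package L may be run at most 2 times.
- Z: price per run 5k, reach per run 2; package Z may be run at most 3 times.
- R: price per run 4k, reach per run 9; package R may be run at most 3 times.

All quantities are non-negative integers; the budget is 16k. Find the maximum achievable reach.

Take 4×X and 2×R: price 16 ≤ 16, reach 4·9 + 2·9 = 54.
X has the best ratio (9/2) and is taken to its limit of 4; remaining capacity is filled optimally with the others.

54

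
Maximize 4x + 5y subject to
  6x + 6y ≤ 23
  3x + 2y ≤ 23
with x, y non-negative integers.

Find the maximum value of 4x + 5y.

Relaxing integrality, the LP optimum is 19.17 at (x,y) = (0, 3.83), which is not an integer point.
(x,y)=(0,3): 6·0+6·3=18≤23, 3·0+2·3=6≤23, objective 15.
(x,y)=(1,2): 6·1+6·2=18≤23, 3·1+2·2=7≤23, objective 14.
(x,y)=(0,2): 6·0+6·2=12≤23, 3·0+2·2=4≤23, objective 10.
The best lattice point is (0,3), giving 15.

15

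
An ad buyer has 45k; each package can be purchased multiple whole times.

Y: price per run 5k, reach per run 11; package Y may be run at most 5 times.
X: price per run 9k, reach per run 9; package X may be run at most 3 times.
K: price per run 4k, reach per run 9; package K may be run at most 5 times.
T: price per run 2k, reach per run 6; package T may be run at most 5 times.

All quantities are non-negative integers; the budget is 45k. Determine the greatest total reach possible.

108

Take 3×Y, 5×K, and 5×T: price 45 ≤ 45, reach 3·11 + 5·9 + 5·6 = 108.
T has the best ratio (6/2) and is taken to its limit of 5; remaining capacity is filled optimally with the others.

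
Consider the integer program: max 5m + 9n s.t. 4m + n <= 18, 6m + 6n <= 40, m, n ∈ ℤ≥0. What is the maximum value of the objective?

54

(m,n)=(0,6): 4·0+1·6=6≤18, 6·0+6·6=36≤40, objective 54.
(m,n)=(1,5): 4·1+1·5=9≤18, 6·1+6·5=36≤40, objective 50.
(m,n)=(0,5): 4·0+1·5=5≤18, 6·0+6·5=30≤40, objective 45.
No feasible integer point exceeds 54.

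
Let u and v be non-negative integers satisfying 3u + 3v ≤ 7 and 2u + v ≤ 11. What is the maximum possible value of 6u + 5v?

Relaxing integrality, the LP optimum is 14.00 at (u,v) = (2.33, 0), which is not an integer point.
(u,v)=(2,0): 3·2+3·0=6≤7, 2·2+1·0=4≤11, objective 12.
(u,v)=(1,1): 3·1+3·1=6≤7, 2·1+1·1=3≤11, objective 11.
Maximum is 12 at (u,v)=(2,0).

12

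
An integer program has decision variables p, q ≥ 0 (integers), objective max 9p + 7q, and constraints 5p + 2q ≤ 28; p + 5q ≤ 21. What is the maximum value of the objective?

(p,q)=(4,3): 5·4+2·3=26≤28, 1·4+5·3=19≤21, objective 57.
(p,q)=(4,2): 5·4+2·2=24≤28, 1·4+5·2=14≤21, objective 50.
(p,q)=(3,3): 5·3+2·3=21≤28, 1·3+5·3=18≤21, objective 48.
No feasible integer point exceeds 57.

57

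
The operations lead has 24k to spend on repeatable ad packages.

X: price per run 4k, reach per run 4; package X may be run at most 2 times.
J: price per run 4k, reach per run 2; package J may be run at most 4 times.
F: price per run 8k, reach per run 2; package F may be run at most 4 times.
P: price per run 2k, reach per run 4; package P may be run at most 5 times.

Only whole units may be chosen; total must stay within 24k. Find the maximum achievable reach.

30

Take 2×X, 1×J, and 5×P: price 22 ≤ 24, reach 2·4 + 1·2 + 5·4 = 30.
P has the best ratio (4/2) and is taken to its limit of 5; remaining capacity is filled optimally with the others.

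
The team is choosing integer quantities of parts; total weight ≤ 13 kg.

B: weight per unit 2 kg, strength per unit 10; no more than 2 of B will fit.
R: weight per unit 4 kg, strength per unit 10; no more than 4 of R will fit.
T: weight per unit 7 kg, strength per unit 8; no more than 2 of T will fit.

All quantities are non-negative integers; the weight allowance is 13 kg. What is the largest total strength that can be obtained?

40

This is a bounded integer knapsack.
Take 2×B and 2×R: weight 12 ≤ 13, strength 2·10 + 2·10 = 40.
B has the best ratio (10/2) and is taken to its limit of 2; remaining capacity is filled optimally with the others.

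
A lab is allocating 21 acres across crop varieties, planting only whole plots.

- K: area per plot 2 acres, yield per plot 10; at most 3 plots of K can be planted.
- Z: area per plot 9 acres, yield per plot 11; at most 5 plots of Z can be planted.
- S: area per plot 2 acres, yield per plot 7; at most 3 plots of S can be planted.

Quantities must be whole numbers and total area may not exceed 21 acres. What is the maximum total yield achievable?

Take 3×K, 1×Z, and 3×S: area 21 ≤ 21, yield 3·10 + 1·11 + 3·7 = 62.
K has the best ratio (10/2) and is taken to its limit of 3; remaining capacity is filled optimally with the others.

62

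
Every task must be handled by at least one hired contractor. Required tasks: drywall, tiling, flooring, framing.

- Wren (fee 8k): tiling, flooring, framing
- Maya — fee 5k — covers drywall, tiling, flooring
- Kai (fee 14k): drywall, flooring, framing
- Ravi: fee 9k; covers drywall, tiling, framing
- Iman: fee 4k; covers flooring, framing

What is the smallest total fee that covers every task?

9

Choose Maya and Iman: together they cover drywall, tiling, flooring, framing — every task.
Total fee: 5 + 4 = 9.
No cover costs less than 9.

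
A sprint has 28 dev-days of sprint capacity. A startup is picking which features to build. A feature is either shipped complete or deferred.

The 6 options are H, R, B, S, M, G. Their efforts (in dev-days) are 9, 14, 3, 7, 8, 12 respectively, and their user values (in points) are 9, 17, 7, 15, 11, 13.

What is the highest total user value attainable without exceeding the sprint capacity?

Allowing fractional choices, the relaxed optimum would be about 45.1, but features are indivisible.
H + B + S + M: effort 9 + 3 + 7 + 8 = 27 ≤ 28, user value 9 + 7 + 15 + 11 = 42.
R + B + S: effort 14 + 3 + 7 = 24 ≤ 28, user value 17 + 7 + 15 = 39.
S + M + G: effort 7 + 8 + 12 = 27 ≤ 28, user value 15 + 11 + 13 = 39.
Best is H, B, S, and M with total user value 42.

42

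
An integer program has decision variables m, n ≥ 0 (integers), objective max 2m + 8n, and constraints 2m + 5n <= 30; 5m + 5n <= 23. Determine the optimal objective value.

(m,n)=(0,4): 2·0+5·4=20≤30, 5·0+5·4=20≤23, objective 32.
(m,n)=(1,3): 2·1+5·3=17≤30, 5·1+5·3=20≤23, objective 26.
(m,n)=(0,3): 2·0+5·3=15≤30, 5·0+5·3=15≤23, objective 24.
The best lattice point is (0,4), giving 32.

32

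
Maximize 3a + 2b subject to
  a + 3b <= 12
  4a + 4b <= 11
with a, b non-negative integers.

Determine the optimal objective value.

Relaxing integrality, the LP optimum is 8.25 at (a,b) = (2.75, 0), which is not an integer point.
(a,b)=(2,0): 1·2+3·0=2≤12, 4·2+4·0=8≤11, objective 6.
(a,b)=(1,1): 1·1+3·1=4≤12, 4·1+4·1=8≤11, objective 5.
(a,b)=(1,0): 1·1+3·0=1≤12, 4·1+4·0=4≤11, objective 3.
Maximum is 6 at (a,b)=(2,0).

6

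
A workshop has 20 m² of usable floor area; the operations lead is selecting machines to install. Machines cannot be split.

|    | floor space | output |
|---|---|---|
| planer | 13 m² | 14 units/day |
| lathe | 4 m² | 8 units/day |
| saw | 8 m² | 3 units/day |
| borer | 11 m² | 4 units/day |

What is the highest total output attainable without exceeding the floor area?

This is a 0-1 knapsack instance.
planer: floor space 13 ≤ 20, output 14.
lathe + borer: floor space 4 + 11 = 15 ≤ 20, output 8 + 4 = 12.
planer + lathe: floor space 13 + 4 = 17 ≤ 20, output 14 + 8 = 22.
Best is planer and lathe with total output 22.

22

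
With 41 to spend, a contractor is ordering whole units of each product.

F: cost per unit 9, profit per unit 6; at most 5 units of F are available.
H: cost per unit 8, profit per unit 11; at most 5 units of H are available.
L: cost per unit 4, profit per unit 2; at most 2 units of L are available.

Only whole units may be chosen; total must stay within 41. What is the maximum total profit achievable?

This is a bounded integer knapsack.
H has the best ratio (11/8); taking only H gives at most 5×11 = 55 (stopped by the cost limit).
Optimal: 5×H: cost 40 ≤ 41, profit 5·11 = 55.

55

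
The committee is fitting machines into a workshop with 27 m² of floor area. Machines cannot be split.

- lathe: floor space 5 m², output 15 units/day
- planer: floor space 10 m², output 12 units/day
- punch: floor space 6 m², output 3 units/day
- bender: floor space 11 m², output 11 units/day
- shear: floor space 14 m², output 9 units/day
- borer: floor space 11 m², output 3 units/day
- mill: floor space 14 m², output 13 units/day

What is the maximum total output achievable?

lathe + planer + bender: floor space 5 + 10 + 11 = 26 ≤ 27, output 15 + 12 + 11 = 38.
lathe + punch + mill: floor space 5 + 6 + 14 = 25 ≤ 27, output 15 + 3 + 13 = 31.
Best is lathe, planer, and bender with total output 38.

38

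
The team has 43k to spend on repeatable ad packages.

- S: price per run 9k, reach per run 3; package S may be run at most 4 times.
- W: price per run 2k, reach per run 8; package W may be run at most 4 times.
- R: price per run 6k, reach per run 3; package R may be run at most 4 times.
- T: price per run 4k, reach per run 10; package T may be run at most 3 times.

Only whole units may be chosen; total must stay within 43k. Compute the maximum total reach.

This is a bounded integer knapsack.
Take 4×W, 3×R, and 3×T: price 38 ≤ 43, reach 4·8 + 3·3 + 3·10 = 71.
W has the best ratio (8/2) and is taken to its limit of 4; remaining capacity is filled optimally with the others.

71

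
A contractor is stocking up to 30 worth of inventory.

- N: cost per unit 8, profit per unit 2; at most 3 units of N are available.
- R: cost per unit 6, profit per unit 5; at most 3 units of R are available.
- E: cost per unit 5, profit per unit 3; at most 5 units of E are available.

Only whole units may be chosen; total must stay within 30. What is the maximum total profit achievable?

3×R and 2×E: cost 28 ≤ 30, profit 3·5 + 2·3 = 21.
2×R and 3×E: cost 27 ≤ 30, profit 2·5 + 3·3 = 19.
Best is 21.

21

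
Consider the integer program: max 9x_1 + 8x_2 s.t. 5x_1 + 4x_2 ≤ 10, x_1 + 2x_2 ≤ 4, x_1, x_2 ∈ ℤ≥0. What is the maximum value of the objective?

18

(x_1,x_2)=(2,0): 5·2+4·0=10≤10, 1·2+2·0=2≤4, objective 18.
(x_1,x_2)=(1,1): 5·1+4·1=9≤10, 1·1+2·1=3≤4, objective 17.
(x_1,x_2)=(0,2): 5·0+4·2=8≤10, 1·0+2·2=4≤4, objective 16.
No feasible integer point exceeds 18.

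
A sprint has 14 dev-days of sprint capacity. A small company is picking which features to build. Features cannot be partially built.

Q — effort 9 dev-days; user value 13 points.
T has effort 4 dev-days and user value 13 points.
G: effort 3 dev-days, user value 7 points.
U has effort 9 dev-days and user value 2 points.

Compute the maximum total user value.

26

Q + G: effort 9 + 3 = 12 ≤ 14, user value 13 + 7 = 20.
T + G: effort 4 + 3 = 7 ≤ 14, user value 13 + 7 = 20.
Q + T: effort 9 + 4 = 13 ≤ 14, user value 13 + 13 = 26.
Best is Q and T with total user value 26.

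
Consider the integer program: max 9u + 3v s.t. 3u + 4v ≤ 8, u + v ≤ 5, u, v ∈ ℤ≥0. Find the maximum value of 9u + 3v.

(u,v)=(2,0): 3·2+4·0=6≤8, 1·2+1·0=2≤5, objective 18.
(u,v)=(1,1): 3·1+4·1=7≤8, 1·1+1·1=2≤5, objective 12.
No feasible integer point exceeds 18.

18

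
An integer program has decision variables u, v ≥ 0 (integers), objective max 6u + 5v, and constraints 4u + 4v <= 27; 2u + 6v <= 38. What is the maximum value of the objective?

(u,v)=(6,0): 4·6+4·0=24≤27, 2·6+6·0=12≤38, objective 36.
(u,v)=(5,1): 4·5+4·1=24≤27, 2·5+6·1=16≤38, objective 35.
(u,v)=(5,0): 4·5+4·0=20≤27, 2·5+6·0=10≤38, objective 30.
The best lattice point is (6,0), giving 36.

36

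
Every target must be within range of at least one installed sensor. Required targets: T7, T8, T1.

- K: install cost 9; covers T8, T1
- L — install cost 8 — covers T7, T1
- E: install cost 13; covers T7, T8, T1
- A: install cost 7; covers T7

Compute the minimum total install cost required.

The greedy cost-per-new-target heuristic would pick L and K for 17, but a cheaper cover exists.
E alone covers T7, T8, T1 — every target.
Total install cost: 13.
No cover costs less than 13.

13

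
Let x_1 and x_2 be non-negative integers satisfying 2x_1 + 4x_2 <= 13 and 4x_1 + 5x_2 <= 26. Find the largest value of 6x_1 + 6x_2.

Relaxing integrality, the LP optimum is 39.00 at (x_1,x_2) = (6.5, 0), which is not an integer point.
(x_1,x_2)=(6,0): 2·6+4·0=12≤13, 4·6+5·0=24≤26, objective 36.
(x_1,x_2)=(5,0): 2·5+4·0=10≤13, 4·5+5·0=20≤26, objective 30.
No feasible integer point exceeds 36.

36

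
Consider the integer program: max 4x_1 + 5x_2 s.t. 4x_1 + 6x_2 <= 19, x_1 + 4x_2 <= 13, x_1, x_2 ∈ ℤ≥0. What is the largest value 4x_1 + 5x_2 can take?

17

(x_1,x_2)=(3,1) is feasible, giving 17.
(x_1,x_2)=(4,0) is feasible, giving 16.
(x_1,x_2)=(2,1) is feasible, giving 13.
Maximum is 17 at (x_1,x_2)=(3,1).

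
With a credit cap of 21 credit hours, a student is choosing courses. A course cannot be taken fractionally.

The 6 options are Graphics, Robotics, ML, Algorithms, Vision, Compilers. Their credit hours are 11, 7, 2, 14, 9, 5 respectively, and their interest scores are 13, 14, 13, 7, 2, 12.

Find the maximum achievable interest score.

40

This is an integer program with binary decision variables.
Take Graphics, Robotics, and ML: credit hours 11 + 7 + 2 = 20 ≤ 21, interest score 13 + 14 + 13 = 40.
No other feasible combination does better.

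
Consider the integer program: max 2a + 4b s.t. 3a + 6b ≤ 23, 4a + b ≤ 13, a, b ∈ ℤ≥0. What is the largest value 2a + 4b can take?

14

(a,b)=(1,3) is feasible, giving 14.
(a,b)=(0,3) is feasible, giving 12.
(a,b)=(2,2) is feasible, giving 12.
Maximum is 14 at (a,b)=(1,3).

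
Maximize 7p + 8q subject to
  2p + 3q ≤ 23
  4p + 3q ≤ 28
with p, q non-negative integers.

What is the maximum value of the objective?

63

The continuous relaxation peaks at (2.5, 6) with value 65.50; rounding to a feasible lattice point costs some objective.
(p,q)=(1,7): 2·1+3·7=23≤23, 4·1+3·7=25≤28, objective 63.
(p,q)=(2,6): 2·2+3·6=22≤23, 4·2+3·6=26≤28, objective 62.
The best lattice point is (1,7), giving 63.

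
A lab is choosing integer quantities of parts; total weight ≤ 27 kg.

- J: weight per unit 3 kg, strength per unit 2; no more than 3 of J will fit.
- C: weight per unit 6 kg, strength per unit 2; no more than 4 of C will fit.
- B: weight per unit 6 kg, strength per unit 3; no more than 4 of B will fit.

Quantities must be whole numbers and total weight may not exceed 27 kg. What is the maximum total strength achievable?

15

This is a bounded integer knapsack.
Take 3×J and 3×B: weight 27 ≤ 27, strength 3·2 + 3·3 = 15.
J has the best ratio (2/3) and is taken to its limit of 3; remaining capacity is filled optimally with the others.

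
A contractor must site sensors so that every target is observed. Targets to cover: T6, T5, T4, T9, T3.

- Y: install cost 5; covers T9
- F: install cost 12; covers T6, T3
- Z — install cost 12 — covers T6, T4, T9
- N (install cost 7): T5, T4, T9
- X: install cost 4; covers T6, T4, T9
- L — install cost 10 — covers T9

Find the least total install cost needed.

The greedy cost-per-new-target heuristic would pick X, N, and F for 23, but a cheaper cover exists.
Choose F and N: together they cover T6, T5, T4, T9, T3 — every target.
Total install cost: 12 + 7 = 19.
No cover costs less than 19.

19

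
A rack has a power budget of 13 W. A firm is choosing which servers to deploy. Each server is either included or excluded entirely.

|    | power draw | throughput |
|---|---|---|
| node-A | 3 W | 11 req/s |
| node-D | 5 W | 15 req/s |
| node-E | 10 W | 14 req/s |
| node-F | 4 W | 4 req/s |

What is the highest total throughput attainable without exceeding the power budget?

30

Allowing fractional choices, the relaxed optimum would be about 33.0, but servers are indivisible.
node-A + node-E: power draw 3 + 10 = 13 ≤ 13, throughput 11 + 14 = 25.
node-A + node-D: power draw 3 + 5 = 8 ≤ 13, throughput 11 + 15 = 26.
node-A + node-D + node-F: power draw 3 + 5 + 4 = 12 ≤ 13, throughput 11 + 15 + 4 = 30.
Best is node-A, node-D, and node-F with total throughput 30.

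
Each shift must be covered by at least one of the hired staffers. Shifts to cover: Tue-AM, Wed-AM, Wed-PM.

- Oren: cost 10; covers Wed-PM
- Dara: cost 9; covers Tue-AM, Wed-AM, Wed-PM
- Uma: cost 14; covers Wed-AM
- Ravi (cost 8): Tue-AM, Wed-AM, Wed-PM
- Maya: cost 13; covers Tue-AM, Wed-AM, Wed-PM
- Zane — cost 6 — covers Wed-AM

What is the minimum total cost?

Ravi alone covers Tue-AM, Wed-AM, Wed-PM — every shift.
Total cost: 8.
No cover costs less than 8.

8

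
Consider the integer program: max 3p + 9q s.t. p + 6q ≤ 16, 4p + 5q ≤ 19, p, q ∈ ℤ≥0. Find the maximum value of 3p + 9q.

(p,q)=(2,2): 1·2+6·2=14≤16, 4·2+5·2=18≤19, objective 24.
(p,q)=(1,2): 1·1+6·2=13≤16, 4·1+5·2=14≤19, objective 21.
(p,q)=(3,1): 1·3+6·1=9≤16, 4·3+5·1=17≤19, objective 18.
No feasible integer point exceeds 24.

24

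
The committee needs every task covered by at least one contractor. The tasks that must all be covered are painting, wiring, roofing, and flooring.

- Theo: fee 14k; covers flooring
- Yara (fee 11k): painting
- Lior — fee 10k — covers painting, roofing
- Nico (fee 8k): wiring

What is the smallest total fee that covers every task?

This is a weighted set-cover instance.
Choose Theo, Lior, and Nico: together they cover painting, wiring, roofing, flooring — every task.
Total fee: 14 + 10 + 8 = 32.
No cover costs less than 32.

32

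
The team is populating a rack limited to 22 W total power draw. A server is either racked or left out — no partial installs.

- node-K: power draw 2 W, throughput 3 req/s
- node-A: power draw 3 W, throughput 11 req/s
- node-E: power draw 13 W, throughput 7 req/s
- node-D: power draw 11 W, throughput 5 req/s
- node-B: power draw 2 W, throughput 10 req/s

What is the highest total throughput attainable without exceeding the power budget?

31

This is an integer program with binary decision variables.
Take node-K, node-A, node-E, and node-B: power draw 2 + 3 + 13 + 2 = 20 ≤ 22, throughput 3 + 11 + 7 + 10 = 31.
No other feasible combination does better.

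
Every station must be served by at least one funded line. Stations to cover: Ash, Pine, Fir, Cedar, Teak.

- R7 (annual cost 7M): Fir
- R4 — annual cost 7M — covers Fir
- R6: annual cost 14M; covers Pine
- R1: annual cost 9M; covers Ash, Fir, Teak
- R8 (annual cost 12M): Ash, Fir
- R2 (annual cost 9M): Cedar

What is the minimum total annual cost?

32

This is a weighted set-cover instance.
Choose R6, R1, and R2: together they cover Ash, Pine, Fir, Cedar, Teak — every station.
Total annual cost: 14 + 9 + 9 = 32.
No cover costs less than 32.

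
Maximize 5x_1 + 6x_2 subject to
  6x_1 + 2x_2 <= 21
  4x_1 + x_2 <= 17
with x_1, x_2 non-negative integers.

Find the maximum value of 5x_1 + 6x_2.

60

(x_1,x_2)=(0,10) is feasible, giving 60.
(x_1,x_2)=(0,9) is feasible, giving 54.
No feasible integer point exceeds 60.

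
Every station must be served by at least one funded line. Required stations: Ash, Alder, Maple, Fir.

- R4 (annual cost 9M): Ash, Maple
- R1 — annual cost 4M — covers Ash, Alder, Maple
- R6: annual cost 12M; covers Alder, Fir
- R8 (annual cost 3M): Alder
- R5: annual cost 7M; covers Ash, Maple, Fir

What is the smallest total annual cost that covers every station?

10

The greedy cost-per-new-station heuristic would pick R1 and R5 for 11, but a cheaper cover exists.
Choose R8 and R5: together they cover Ash, Alder, Maple, Fir — every station.
Total annual cost: 3 + 7 = 10.
No cover costs less than 10.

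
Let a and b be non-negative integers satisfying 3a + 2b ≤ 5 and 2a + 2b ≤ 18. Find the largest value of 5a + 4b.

9

(a,b)=(1,1) is feasible, giving 9.
(a,b)=(0,2) is feasible, giving 8.
(a,b)=(1,0) is feasible, giving 5.
(a,b)=(0,1) is feasible, giving 4.
No feasible integer point exceeds 9.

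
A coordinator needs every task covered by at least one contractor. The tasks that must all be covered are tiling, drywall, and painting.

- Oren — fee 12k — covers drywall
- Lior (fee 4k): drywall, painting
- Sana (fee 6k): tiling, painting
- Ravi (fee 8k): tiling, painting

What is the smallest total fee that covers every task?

Choose Lior and Sana: together they cover tiling, drywall, painting — every task.
Total fee: 4 + 6 = 10.
No cover costs less than 10.

10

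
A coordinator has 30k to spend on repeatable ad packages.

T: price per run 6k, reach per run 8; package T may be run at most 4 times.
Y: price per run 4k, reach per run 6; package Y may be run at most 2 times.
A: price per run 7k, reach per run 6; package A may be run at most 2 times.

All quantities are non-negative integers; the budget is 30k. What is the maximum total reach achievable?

Take 4×T and 1×Y: price 28 ≤ 30, reach 4·8 + 1·6 = 38.
No other integer combination yields more.

38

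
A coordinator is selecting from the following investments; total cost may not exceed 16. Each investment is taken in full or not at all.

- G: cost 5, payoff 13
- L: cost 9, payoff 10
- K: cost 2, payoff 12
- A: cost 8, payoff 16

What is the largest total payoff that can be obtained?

41

G + A: cost 5 + 8 = 13 ≤ 16, payoff 13 + 16 = 29.
G + K + A: cost 5 + 2 + 8 = 15 ≤ 16, payoff 13 + 12 + 16 = 41.
G + L + K: cost 5 + 9 + 2 = 16 ≤ 16, payoff 13 + 10 + 12 = 35.
Best is G, K, and A with total payoff 41.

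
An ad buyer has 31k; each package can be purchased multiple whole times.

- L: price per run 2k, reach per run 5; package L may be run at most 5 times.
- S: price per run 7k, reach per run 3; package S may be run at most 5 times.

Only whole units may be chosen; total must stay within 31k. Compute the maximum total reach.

5×L and 2×S: price 24 ≤ 31, reach 5·5 + 2·3 = 31.
5×L and 3×S: price 31 ≤ 31, reach 5·5 + 3·3 = 34.
Best is 34.

34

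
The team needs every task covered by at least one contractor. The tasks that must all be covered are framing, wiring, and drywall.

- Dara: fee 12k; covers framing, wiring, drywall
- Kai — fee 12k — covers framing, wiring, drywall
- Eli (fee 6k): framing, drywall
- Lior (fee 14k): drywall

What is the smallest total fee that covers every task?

12

The greedy cost-per-new-task heuristic would pick Eli and Dara for 18, but a cheaper cover exists.
Dara alone covers framing, wiring, drywall — every task.
Total fee: 12.
No cover costs less than 12.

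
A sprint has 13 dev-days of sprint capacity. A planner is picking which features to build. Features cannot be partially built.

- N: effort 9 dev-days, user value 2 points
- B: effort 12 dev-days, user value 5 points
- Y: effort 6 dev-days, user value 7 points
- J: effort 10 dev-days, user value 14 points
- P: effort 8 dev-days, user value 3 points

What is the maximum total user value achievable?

14

This is an integer program with binary decision variables.
Allowing fractional choices, the relaxed optimum would be about 17.5, but features are indivisible.
B: effort 12 ≤ 13, user value 5.
J: effort 10 ≤ 13, user value 14.
Y: effort 6 ≤ 13, user value 7.
Best is J with total user value 14.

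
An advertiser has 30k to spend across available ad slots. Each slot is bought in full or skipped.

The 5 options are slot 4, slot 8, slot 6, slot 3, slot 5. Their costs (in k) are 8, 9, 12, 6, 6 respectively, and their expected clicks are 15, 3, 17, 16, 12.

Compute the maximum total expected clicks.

Allowing fractional choices, the relaxed optimum would be about 57.2, but ad slots are indivisible.
slot 4 + slot 8 + slot 3 + slot 5: cost 8 + 9 + 6 + 6 = 29 ≤ 30, expected clicks 15 + 3 + 16 + 12 = 46.
slot 4 + slot 6 + slot 3: cost 8 + 12 + 6 = 26 ≤ 30, expected clicks 15 + 17 + 16 = 48.
Best is slot 4, slot 6, and slot 3 with total expected clicks 48.

48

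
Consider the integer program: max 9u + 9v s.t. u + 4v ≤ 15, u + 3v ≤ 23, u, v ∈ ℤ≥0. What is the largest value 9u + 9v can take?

(u,v)=(15,0): 1·15+4·0=15≤15, 1·15+3·0=15≤23, objective 135.
(u,v)=(14,0): 1·14+4·0=14≤15, 1·14+3·0=14≤23, objective 126.
Maximum is 135 at (u,v)=(15,0).

135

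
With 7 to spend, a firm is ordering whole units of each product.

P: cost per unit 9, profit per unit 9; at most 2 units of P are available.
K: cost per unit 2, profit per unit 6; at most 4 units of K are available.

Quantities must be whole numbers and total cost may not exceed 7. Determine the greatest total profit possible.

18

K has the best ratio (6/2); taking only K gives at most 3×6 = 18 (stopped by the cost limit).
Optimal: 3×K: cost 6 ≤ 7, profit 3·6 = 18.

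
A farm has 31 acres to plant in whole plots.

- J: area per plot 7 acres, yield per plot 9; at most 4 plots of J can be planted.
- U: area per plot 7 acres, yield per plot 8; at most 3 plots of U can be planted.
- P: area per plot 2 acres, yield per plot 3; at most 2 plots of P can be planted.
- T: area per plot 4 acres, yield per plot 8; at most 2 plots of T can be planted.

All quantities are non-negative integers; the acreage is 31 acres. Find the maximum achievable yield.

46

This is a bounded integer knapsack.
T has the best ratio (8/4); taking only T gives at most 2×8 = 16 (stopped by the supply cap of 2).
Mixing does better — 3×J, 1×P, and 2×T: area 31 ≤ 31, yield 3·9 + 1·3 + 2·8 = 46.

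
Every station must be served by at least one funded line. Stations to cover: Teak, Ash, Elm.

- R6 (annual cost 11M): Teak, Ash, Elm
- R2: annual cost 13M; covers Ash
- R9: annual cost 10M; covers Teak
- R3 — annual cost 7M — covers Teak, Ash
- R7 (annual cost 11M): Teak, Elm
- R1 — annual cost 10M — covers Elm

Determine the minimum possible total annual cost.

The greedy cost-per-new-station heuristic would pick R3 and R1 for 17, but a cheaper cover exists.
R6 alone covers Teak, Ash, Elm — every station.
Total annual cost: 11.
No cover costs less than 11.

11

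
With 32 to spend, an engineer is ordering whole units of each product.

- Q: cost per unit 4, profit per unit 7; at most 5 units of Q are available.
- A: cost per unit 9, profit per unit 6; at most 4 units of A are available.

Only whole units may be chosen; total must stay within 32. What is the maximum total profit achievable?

Q has the best ratio (7/4); taking only Q gives at most 5×7 = 35 (stopped by the supply cap of 5).
Mixing does better — 5×Q and 1×A: cost 29 ≤ 32, profit 5·7 + 1·6 = 41.

41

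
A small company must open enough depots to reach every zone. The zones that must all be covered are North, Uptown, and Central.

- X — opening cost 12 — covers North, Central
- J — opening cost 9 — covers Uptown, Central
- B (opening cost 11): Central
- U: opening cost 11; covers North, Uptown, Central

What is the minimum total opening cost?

This is a weighted set-cover instance.
U alone covers North, Uptown, Central — every zone.
Total opening cost: 11.
No cover costs less than 11.

11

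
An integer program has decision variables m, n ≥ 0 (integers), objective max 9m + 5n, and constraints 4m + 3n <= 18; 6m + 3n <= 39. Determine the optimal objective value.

(m,n)=(3,2): 4·3+3·2=18≤18, 6·3+3·2=24≤39, objective 37.
(m,n)=(4,0): 4·4+3·0=16≤18, 6·4+3·0=24≤39, objective 36.
(m,n)=(2,3): 4·2+3·3=17≤18, 6·2+3·3=21≤39, objective 33.
(m,n)=(3,1): 4·3+3·1=15≤18, 6·3+3·1=21≤39, objective 32.
No feasible integer point exceeds 37.

37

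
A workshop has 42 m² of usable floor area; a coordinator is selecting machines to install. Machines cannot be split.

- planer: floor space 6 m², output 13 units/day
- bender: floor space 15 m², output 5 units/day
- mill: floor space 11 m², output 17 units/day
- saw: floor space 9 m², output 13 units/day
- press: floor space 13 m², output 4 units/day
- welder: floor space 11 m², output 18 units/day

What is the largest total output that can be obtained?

61

This is a 0-1 knapsack instance.
Allowing fractional choices, the relaxed optimum would be about 62.7, but machines are indivisible.
planer + bender + saw + welder: floor space 6 + 15 + 9 + 11 = 41 ≤ 42, output 13 + 5 + 13 + 18 = 49.
planer + mill + press + welder: floor space 6 + 11 + 13 + 11 = 41 ≤ 42, output 13 + 17 + 4 + 18 = 52.
planer + mill + saw + welder: floor space 6 + 11 + 9 + 11 = 37 ≤ 42, output 13 + 17 + 13 + 18 = 61.
Best is planer, mill, saw, and welder with total output 61.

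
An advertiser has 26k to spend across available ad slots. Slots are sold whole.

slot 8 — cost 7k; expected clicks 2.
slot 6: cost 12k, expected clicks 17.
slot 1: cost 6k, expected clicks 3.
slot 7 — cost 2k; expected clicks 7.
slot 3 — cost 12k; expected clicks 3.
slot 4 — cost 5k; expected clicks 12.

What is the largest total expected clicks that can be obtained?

Allowing fractional choices, the relaxed optimum would be about 39.3, but ad slots are indivisible.
slot 6 + slot 1 + slot 7 + slot 4: cost 12 + 6 + 2 + 5 = 25 ≤ 26, expected clicks 17 + 3 + 7 + 12 = 39.
slot 8 + slot 6 + slot 7 + slot 4: cost 7 + 12 + 2 + 5 = 26 ≤ 26, expected clicks 2 + 17 + 7 + 12 = 38.
Best is slot 6, slot 1, slot 7, and slot 4 with total expected clicks 39.

39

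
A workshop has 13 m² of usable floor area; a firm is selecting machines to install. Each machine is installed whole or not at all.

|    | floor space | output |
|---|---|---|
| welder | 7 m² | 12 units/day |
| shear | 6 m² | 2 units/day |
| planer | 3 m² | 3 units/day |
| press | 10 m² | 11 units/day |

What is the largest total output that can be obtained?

This is an integer program with binary decision variables.
Allowing fractional choices, the relaxed optimum would be about 18.6, but machines are indivisible.
planer + press: floor space 3 + 10 = 13 ≤ 13, output 3 + 11 = 14.
welder + planer: floor space 7 + 3 = 10 ≤ 13, output 12 + 3 = 15.
welder + shear: floor space 7 + 6 = 13 ≤ 13, output 12 + 2 = 14.
Best is welder and planer with total output 15.

15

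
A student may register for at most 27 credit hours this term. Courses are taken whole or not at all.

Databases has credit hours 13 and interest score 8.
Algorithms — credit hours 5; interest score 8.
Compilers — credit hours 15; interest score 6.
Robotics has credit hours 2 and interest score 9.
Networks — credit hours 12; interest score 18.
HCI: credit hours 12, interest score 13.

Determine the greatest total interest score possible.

40

Allowing fractional choices, the relaxed optimum would be about 43.7, but courses are indivisible.
Robotics + Networks + HCI: credit hours 2 + 12 + 12 = 26 ≤ 27, interest score 9 + 18 + 13 = 40.
Databases + Robotics + Networks: credit hours 13 + 2 + 12 = 27 ≤ 27, interest score 8 + 9 + 18 = 35.
Algorithms + Robotics + Networks: credit hours 5 + 2 + 12 = 19 ≤ 27, interest score 8 + 9 + 18 = 35.
Best is Robotics, Networks, and HCI with total interest score 40.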